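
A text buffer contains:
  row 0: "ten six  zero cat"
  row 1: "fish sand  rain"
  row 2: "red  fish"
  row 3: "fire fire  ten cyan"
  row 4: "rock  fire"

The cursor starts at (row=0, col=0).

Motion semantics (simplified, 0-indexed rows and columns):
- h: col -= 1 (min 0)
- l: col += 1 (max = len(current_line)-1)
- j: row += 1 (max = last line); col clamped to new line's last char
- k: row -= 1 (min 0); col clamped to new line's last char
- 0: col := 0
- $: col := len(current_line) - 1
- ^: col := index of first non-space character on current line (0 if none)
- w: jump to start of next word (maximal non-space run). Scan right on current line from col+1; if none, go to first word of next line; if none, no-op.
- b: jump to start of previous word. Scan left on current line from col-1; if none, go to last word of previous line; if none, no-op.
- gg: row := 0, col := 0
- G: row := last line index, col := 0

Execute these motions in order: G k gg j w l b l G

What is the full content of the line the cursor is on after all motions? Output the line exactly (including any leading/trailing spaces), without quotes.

After 1 (G): row=4 col=0 char='r'
After 2 (k): row=3 col=0 char='f'
After 3 (gg): row=0 col=0 char='t'
After 4 (j): row=1 col=0 char='f'
After 5 (w): row=1 col=5 char='s'
After 6 (l): row=1 col=6 char='a'
After 7 (b): row=1 col=5 char='s'
After 8 (l): row=1 col=6 char='a'
After 9 (G): row=4 col=0 char='r'

Answer: rock  fire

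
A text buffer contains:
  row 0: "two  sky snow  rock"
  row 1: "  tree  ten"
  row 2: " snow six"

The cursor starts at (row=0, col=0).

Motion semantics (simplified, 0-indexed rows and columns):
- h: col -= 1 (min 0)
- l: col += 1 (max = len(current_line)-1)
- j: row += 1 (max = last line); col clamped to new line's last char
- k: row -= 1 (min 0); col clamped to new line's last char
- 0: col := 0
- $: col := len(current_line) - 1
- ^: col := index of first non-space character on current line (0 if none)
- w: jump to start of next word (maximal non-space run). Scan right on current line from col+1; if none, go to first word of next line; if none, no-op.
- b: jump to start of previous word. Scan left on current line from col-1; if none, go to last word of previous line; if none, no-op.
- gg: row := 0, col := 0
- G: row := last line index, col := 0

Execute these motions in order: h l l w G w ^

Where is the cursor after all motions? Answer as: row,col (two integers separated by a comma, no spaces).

Answer: 2,1

Derivation:
After 1 (h): row=0 col=0 char='t'
After 2 (l): row=0 col=1 char='w'
After 3 (l): row=0 col=2 char='o'
After 4 (w): row=0 col=5 char='s'
After 5 (G): row=2 col=0 char='_'
After 6 (w): row=2 col=1 char='s'
After 7 (^): row=2 col=1 char='s'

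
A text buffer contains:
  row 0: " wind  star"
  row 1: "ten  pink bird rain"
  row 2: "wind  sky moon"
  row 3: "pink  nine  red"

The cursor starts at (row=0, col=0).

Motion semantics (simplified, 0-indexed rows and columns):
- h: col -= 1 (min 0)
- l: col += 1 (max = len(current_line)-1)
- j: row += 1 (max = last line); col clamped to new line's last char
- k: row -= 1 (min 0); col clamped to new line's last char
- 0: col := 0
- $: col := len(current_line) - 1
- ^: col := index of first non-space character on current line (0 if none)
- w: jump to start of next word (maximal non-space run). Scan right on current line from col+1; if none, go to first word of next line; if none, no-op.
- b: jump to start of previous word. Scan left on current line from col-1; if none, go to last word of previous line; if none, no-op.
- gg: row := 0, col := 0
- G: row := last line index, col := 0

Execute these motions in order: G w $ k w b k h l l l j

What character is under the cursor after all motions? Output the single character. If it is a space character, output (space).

After 1 (G): row=3 col=0 char='p'
After 2 (w): row=3 col=6 char='n'
After 3 ($): row=3 col=14 char='d'
After 4 (k): row=2 col=13 char='n'
After 5 (w): row=3 col=0 char='p'
After 6 (b): row=2 col=10 char='m'
After 7 (k): row=1 col=10 char='b'
After 8 (h): row=1 col=9 char='_'
After 9 (l): row=1 col=10 char='b'
After 10 (l): row=1 col=11 char='i'
After 11 (l): row=1 col=12 char='r'
After 12 (j): row=2 col=12 char='o'

Answer: o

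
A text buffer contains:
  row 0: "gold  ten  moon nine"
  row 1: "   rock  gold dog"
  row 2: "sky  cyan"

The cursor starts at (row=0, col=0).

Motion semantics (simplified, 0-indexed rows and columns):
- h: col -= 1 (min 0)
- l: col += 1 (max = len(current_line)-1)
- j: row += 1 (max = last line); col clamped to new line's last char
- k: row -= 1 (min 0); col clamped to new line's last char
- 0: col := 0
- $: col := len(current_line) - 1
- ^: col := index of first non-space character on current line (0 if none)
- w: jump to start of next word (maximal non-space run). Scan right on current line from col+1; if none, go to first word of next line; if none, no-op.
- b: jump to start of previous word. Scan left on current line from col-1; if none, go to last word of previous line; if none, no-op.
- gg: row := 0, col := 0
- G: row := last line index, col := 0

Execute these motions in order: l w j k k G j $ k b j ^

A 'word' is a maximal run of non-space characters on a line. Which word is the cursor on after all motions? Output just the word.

Answer: sky

Derivation:
After 1 (l): row=0 col=1 char='o'
After 2 (w): row=0 col=6 char='t'
After 3 (j): row=1 col=6 char='k'
After 4 (k): row=0 col=6 char='t'
After 5 (k): row=0 col=6 char='t'
After 6 (G): row=2 col=0 char='s'
After 7 (j): row=2 col=0 char='s'
After 8 ($): row=2 col=8 char='n'
After 9 (k): row=1 col=8 char='_'
After 10 (b): row=1 col=3 char='r'
After 11 (j): row=2 col=3 char='_'
After 12 (^): row=2 col=0 char='s'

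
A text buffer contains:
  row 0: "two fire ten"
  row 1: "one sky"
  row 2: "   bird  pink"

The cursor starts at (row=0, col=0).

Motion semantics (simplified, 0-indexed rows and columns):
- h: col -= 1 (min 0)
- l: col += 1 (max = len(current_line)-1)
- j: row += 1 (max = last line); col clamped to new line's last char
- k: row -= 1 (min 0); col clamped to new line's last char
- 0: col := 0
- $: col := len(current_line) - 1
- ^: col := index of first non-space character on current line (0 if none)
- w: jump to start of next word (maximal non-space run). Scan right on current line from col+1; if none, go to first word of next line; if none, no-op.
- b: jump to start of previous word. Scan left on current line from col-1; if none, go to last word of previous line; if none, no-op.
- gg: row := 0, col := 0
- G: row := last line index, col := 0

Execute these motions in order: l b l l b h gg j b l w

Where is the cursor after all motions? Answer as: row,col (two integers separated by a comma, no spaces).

Answer: 1,0

Derivation:
After 1 (l): row=0 col=1 char='w'
After 2 (b): row=0 col=0 char='t'
After 3 (l): row=0 col=1 char='w'
After 4 (l): row=0 col=2 char='o'
After 5 (b): row=0 col=0 char='t'
After 6 (h): row=0 col=0 char='t'
After 7 (gg): row=0 col=0 char='t'
After 8 (j): row=1 col=0 char='o'
After 9 (b): row=0 col=9 char='t'
After 10 (l): row=0 col=10 char='e'
After 11 (w): row=1 col=0 char='o'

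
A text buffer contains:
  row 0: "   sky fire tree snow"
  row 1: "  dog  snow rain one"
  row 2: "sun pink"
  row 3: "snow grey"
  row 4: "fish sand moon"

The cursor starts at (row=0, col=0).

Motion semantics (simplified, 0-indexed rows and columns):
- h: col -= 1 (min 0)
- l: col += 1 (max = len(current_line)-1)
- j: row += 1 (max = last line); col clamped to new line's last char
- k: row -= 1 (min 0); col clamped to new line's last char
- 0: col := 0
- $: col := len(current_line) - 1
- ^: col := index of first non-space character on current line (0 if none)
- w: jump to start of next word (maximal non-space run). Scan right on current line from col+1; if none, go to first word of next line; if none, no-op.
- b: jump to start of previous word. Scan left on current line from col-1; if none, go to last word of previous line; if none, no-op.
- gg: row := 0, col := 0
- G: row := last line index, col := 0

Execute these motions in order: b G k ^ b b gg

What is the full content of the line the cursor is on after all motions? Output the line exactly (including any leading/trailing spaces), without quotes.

After 1 (b): row=0 col=0 char='_'
After 2 (G): row=4 col=0 char='f'
After 3 (k): row=3 col=0 char='s'
After 4 (^): row=3 col=0 char='s'
After 5 (b): row=2 col=4 char='p'
After 6 (b): row=2 col=0 char='s'
After 7 (gg): row=0 col=0 char='_'

Answer:    sky fire tree snow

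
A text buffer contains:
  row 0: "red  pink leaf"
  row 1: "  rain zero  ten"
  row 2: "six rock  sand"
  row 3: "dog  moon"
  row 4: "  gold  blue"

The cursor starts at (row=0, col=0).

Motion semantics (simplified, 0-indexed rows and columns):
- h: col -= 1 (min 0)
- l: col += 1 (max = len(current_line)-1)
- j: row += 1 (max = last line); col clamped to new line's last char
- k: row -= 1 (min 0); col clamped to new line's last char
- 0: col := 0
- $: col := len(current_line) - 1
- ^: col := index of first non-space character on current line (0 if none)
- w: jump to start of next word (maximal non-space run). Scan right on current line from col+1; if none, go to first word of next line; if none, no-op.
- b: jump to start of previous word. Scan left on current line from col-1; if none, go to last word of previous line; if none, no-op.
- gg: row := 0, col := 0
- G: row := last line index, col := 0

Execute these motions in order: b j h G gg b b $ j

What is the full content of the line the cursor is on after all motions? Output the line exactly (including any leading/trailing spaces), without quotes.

After 1 (b): row=0 col=0 char='r'
After 2 (j): row=1 col=0 char='_'
After 3 (h): row=1 col=0 char='_'
After 4 (G): row=4 col=0 char='_'
After 5 (gg): row=0 col=0 char='r'
After 6 (b): row=0 col=0 char='r'
After 7 (b): row=0 col=0 char='r'
After 8 ($): row=0 col=13 char='f'
After 9 (j): row=1 col=13 char='t'

Answer:   rain zero  ten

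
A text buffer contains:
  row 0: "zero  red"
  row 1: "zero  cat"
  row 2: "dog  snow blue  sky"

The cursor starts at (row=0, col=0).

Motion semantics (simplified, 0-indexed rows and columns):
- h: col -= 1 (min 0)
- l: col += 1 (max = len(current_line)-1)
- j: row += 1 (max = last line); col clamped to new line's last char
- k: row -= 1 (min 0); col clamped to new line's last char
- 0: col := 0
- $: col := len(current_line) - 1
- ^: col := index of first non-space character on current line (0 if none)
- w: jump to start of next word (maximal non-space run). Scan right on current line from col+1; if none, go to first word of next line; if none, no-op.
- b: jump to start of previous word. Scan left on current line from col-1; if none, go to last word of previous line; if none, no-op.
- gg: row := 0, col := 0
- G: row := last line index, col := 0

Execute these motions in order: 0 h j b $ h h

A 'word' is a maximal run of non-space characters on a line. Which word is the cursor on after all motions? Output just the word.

Answer: red

Derivation:
After 1 (0): row=0 col=0 char='z'
After 2 (h): row=0 col=0 char='z'
After 3 (j): row=1 col=0 char='z'
After 4 (b): row=0 col=6 char='r'
After 5 ($): row=0 col=8 char='d'
After 6 (h): row=0 col=7 char='e'
After 7 (h): row=0 col=6 char='r'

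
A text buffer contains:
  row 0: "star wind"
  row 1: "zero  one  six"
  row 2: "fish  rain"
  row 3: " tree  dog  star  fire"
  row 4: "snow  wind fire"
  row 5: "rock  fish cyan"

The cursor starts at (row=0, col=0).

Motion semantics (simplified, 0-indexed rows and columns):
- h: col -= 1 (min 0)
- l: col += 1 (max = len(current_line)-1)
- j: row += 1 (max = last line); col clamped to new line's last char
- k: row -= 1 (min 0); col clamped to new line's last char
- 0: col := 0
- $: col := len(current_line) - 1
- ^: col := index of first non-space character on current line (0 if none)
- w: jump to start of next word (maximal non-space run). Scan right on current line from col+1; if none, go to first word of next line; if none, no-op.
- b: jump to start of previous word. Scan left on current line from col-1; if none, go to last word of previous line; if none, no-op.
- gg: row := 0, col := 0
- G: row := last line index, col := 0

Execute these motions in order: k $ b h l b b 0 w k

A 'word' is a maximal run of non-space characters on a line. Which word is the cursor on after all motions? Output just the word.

Answer: wind

Derivation:
After 1 (k): row=0 col=0 char='s'
After 2 ($): row=0 col=8 char='d'
After 3 (b): row=0 col=5 char='w'
After 4 (h): row=0 col=4 char='_'
After 5 (l): row=0 col=5 char='w'
After 6 (b): row=0 col=0 char='s'
After 7 (b): row=0 col=0 char='s'
After 8 (0): row=0 col=0 char='s'
After 9 (w): row=0 col=5 char='w'
After 10 (k): row=0 col=5 char='w'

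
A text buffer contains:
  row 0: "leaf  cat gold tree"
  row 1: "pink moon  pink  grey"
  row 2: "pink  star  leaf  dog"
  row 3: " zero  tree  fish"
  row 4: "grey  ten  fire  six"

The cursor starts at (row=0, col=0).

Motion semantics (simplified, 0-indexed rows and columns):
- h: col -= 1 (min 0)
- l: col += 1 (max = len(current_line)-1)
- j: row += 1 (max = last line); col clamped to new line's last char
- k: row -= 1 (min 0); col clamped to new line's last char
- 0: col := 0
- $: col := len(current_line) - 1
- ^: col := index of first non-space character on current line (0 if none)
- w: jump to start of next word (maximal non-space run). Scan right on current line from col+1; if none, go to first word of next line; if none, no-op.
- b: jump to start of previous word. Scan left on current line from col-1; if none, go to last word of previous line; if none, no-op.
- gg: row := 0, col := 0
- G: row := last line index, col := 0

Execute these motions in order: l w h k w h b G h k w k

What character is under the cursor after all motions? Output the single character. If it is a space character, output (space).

Answer: i

Derivation:
After 1 (l): row=0 col=1 char='e'
After 2 (w): row=0 col=6 char='c'
After 3 (h): row=0 col=5 char='_'
After 4 (k): row=0 col=5 char='_'
After 5 (w): row=0 col=6 char='c'
After 6 (h): row=0 col=5 char='_'
After 7 (b): row=0 col=0 char='l'
After 8 (G): row=4 col=0 char='g'
After 9 (h): row=4 col=0 char='g'
After 10 (k): row=3 col=0 char='_'
After 11 (w): row=3 col=1 char='z'
After 12 (k): row=2 col=1 char='i'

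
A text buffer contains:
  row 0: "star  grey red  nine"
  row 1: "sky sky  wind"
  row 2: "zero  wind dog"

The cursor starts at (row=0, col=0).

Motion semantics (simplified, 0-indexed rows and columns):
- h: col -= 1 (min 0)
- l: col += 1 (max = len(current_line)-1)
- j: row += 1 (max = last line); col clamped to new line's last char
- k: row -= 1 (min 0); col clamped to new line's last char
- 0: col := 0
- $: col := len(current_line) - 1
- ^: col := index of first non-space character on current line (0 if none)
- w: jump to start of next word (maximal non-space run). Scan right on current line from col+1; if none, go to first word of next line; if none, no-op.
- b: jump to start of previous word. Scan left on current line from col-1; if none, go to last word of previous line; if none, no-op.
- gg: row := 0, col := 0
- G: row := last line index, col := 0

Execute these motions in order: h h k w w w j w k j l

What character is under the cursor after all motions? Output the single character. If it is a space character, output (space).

Answer: e

Derivation:
After 1 (h): row=0 col=0 char='s'
After 2 (h): row=0 col=0 char='s'
After 3 (k): row=0 col=0 char='s'
After 4 (w): row=0 col=6 char='g'
After 5 (w): row=0 col=11 char='r'
After 6 (w): row=0 col=16 char='n'
After 7 (j): row=1 col=12 char='d'
After 8 (w): row=2 col=0 char='z'
After 9 (k): row=1 col=0 char='s'
After 10 (j): row=2 col=0 char='z'
After 11 (l): row=2 col=1 char='e'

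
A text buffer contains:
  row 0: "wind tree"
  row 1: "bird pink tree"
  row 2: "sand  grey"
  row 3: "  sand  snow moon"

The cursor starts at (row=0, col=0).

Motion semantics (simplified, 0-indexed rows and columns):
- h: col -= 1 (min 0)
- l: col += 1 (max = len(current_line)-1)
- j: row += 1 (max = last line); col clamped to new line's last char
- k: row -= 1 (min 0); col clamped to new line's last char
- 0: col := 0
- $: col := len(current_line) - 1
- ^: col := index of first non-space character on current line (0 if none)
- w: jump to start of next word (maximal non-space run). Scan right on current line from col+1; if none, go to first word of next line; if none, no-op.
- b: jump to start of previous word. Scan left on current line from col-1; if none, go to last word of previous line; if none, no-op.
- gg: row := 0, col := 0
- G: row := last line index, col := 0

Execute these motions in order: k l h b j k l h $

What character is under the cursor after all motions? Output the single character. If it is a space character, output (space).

After 1 (k): row=0 col=0 char='w'
After 2 (l): row=0 col=1 char='i'
After 3 (h): row=0 col=0 char='w'
After 4 (b): row=0 col=0 char='w'
After 5 (j): row=1 col=0 char='b'
After 6 (k): row=0 col=0 char='w'
After 7 (l): row=0 col=1 char='i'
After 8 (h): row=0 col=0 char='w'
After 9 ($): row=0 col=8 char='e'

Answer: e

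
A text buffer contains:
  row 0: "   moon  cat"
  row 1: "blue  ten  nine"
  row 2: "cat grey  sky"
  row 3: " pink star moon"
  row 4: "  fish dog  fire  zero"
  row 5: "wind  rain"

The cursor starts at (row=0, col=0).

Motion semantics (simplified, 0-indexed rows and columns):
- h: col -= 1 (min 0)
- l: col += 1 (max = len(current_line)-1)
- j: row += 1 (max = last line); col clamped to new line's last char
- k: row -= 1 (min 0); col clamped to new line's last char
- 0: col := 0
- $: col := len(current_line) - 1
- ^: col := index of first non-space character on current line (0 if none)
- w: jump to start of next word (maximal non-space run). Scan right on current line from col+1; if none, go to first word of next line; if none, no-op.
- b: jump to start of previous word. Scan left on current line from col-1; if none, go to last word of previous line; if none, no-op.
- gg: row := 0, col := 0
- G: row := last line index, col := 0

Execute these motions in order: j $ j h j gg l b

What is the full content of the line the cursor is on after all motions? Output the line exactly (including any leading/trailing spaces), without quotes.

After 1 (j): row=1 col=0 char='b'
After 2 ($): row=1 col=14 char='e'
After 3 (j): row=2 col=12 char='y'
After 4 (h): row=2 col=11 char='k'
After 5 (j): row=3 col=11 char='m'
After 6 (gg): row=0 col=0 char='_'
After 7 (l): row=0 col=1 char='_'
After 8 (b): row=0 col=1 char='_'

Answer:    moon  cat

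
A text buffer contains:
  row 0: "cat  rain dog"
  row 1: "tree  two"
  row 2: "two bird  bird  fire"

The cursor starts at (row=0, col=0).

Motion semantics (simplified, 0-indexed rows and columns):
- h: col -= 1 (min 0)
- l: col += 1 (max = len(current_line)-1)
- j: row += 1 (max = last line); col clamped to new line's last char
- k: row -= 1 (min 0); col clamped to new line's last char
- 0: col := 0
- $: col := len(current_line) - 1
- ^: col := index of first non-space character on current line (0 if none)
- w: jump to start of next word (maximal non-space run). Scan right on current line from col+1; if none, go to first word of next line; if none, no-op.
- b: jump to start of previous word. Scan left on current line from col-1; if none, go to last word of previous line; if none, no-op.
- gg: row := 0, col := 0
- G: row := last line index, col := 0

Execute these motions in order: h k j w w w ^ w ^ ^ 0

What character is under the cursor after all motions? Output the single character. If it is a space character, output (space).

Answer: t

Derivation:
After 1 (h): row=0 col=0 char='c'
After 2 (k): row=0 col=0 char='c'
After 3 (j): row=1 col=0 char='t'
After 4 (w): row=1 col=6 char='t'
After 5 (w): row=2 col=0 char='t'
After 6 (w): row=2 col=4 char='b'
After 7 (^): row=2 col=0 char='t'
After 8 (w): row=2 col=4 char='b'
After 9 (^): row=2 col=0 char='t'
After 10 (^): row=2 col=0 char='t'
After 11 (0): row=2 col=0 char='t'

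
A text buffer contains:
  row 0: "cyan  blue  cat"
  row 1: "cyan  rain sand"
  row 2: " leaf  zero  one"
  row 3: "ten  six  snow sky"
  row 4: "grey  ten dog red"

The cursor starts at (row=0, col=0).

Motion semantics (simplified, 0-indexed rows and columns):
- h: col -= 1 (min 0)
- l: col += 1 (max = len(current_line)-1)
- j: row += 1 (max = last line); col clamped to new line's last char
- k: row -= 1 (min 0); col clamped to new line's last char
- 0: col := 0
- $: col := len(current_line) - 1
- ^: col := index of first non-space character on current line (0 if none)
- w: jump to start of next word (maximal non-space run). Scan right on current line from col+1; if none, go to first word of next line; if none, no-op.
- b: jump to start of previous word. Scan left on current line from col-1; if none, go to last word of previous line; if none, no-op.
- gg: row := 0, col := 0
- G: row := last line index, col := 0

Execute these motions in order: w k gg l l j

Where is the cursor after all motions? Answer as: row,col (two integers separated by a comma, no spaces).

After 1 (w): row=0 col=6 char='b'
After 2 (k): row=0 col=6 char='b'
After 3 (gg): row=0 col=0 char='c'
After 4 (l): row=0 col=1 char='y'
After 5 (l): row=0 col=2 char='a'
After 6 (j): row=1 col=2 char='a'

Answer: 1,2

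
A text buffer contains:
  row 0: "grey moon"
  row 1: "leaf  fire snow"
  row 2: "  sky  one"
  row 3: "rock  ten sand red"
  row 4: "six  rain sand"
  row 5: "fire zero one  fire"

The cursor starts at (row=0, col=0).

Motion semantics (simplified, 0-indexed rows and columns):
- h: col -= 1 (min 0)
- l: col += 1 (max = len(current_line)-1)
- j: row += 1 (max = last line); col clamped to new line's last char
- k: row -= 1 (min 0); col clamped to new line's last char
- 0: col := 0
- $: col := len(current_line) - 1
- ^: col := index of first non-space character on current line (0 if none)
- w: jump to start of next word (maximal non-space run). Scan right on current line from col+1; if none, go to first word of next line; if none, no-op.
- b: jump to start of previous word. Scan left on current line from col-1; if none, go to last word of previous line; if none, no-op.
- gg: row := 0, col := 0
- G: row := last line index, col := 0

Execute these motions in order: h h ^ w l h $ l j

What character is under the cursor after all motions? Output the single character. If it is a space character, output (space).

Answer: r

Derivation:
After 1 (h): row=0 col=0 char='g'
After 2 (h): row=0 col=0 char='g'
After 3 (^): row=0 col=0 char='g'
After 4 (w): row=0 col=5 char='m'
After 5 (l): row=0 col=6 char='o'
After 6 (h): row=0 col=5 char='m'
After 7 ($): row=0 col=8 char='n'
After 8 (l): row=0 col=8 char='n'
After 9 (j): row=1 col=8 char='r'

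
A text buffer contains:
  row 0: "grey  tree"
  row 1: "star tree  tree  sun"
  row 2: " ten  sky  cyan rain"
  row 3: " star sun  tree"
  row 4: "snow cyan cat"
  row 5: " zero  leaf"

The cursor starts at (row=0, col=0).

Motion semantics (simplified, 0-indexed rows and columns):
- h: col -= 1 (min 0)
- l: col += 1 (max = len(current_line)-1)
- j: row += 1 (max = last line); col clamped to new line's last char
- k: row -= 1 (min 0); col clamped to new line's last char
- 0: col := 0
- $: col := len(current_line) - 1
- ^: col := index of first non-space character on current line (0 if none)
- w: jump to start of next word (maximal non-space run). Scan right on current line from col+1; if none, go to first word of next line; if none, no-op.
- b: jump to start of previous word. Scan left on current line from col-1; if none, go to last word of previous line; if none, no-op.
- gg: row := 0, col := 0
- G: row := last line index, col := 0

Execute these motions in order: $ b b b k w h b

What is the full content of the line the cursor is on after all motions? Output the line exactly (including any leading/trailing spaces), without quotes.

After 1 ($): row=0 col=9 char='e'
After 2 (b): row=0 col=6 char='t'
After 3 (b): row=0 col=0 char='g'
After 4 (b): row=0 col=0 char='g'
After 5 (k): row=0 col=0 char='g'
After 6 (w): row=0 col=6 char='t'
After 7 (h): row=0 col=5 char='_'
After 8 (b): row=0 col=0 char='g'

Answer: grey  tree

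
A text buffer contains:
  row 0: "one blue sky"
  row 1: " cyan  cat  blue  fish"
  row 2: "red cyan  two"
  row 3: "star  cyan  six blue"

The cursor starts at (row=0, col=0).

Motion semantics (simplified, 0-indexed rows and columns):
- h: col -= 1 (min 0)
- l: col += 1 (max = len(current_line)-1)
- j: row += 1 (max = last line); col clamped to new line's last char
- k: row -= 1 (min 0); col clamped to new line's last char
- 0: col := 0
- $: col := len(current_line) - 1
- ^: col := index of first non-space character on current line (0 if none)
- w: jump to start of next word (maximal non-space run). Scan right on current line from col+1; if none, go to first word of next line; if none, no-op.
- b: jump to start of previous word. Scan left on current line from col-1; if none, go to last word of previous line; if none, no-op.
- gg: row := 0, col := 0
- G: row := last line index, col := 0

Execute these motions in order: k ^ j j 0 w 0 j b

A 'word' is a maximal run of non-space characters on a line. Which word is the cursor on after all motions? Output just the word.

Answer: two

Derivation:
After 1 (k): row=0 col=0 char='o'
After 2 (^): row=0 col=0 char='o'
After 3 (j): row=1 col=0 char='_'
After 4 (j): row=2 col=0 char='r'
After 5 (0): row=2 col=0 char='r'
After 6 (w): row=2 col=4 char='c'
After 7 (0): row=2 col=0 char='r'
After 8 (j): row=3 col=0 char='s'
After 9 (b): row=2 col=10 char='t'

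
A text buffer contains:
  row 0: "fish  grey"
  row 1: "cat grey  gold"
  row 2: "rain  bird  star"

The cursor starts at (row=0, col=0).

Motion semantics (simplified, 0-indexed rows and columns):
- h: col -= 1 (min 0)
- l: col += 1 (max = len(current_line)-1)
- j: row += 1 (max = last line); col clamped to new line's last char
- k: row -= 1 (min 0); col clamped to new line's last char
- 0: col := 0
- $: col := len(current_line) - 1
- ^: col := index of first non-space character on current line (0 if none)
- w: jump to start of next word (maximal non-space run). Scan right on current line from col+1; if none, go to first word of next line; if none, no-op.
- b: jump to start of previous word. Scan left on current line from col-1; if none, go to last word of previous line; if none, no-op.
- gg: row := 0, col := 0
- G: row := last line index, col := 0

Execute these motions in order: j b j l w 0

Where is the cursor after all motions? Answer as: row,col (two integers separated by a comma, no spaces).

After 1 (j): row=1 col=0 char='c'
After 2 (b): row=0 col=6 char='g'
After 3 (j): row=1 col=6 char='e'
After 4 (l): row=1 col=7 char='y'
After 5 (w): row=1 col=10 char='g'
After 6 (0): row=1 col=0 char='c'

Answer: 1,0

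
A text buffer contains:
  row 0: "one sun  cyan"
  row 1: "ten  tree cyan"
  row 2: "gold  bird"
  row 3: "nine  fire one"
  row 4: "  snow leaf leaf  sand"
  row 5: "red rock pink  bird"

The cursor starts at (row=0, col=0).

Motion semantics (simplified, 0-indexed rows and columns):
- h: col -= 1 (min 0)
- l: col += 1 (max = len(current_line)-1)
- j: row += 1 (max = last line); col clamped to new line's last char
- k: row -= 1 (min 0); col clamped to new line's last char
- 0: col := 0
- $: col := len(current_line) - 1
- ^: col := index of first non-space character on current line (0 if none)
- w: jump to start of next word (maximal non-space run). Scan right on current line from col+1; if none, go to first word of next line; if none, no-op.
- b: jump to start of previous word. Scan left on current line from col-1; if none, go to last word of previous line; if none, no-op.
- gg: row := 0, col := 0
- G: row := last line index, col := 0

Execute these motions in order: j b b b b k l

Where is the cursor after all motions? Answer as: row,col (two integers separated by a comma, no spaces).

Answer: 0,1

Derivation:
After 1 (j): row=1 col=0 char='t'
After 2 (b): row=0 col=9 char='c'
After 3 (b): row=0 col=4 char='s'
After 4 (b): row=0 col=0 char='o'
After 5 (b): row=0 col=0 char='o'
After 6 (k): row=0 col=0 char='o'
After 7 (l): row=0 col=1 char='n'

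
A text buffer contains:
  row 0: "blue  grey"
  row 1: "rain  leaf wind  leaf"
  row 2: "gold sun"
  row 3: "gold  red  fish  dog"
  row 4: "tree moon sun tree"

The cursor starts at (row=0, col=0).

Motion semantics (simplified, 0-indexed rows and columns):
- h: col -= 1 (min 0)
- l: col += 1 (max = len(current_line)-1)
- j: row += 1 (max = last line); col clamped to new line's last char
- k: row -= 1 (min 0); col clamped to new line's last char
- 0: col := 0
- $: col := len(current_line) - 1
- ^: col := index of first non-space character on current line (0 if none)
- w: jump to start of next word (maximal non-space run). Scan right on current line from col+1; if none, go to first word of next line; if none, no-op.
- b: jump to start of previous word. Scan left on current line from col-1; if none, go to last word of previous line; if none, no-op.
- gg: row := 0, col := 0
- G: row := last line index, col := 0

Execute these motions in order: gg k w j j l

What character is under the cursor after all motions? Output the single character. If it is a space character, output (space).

Answer: n

Derivation:
After 1 (gg): row=0 col=0 char='b'
After 2 (k): row=0 col=0 char='b'
After 3 (w): row=0 col=6 char='g'
After 4 (j): row=1 col=6 char='l'
After 5 (j): row=2 col=6 char='u'
After 6 (l): row=2 col=7 char='n'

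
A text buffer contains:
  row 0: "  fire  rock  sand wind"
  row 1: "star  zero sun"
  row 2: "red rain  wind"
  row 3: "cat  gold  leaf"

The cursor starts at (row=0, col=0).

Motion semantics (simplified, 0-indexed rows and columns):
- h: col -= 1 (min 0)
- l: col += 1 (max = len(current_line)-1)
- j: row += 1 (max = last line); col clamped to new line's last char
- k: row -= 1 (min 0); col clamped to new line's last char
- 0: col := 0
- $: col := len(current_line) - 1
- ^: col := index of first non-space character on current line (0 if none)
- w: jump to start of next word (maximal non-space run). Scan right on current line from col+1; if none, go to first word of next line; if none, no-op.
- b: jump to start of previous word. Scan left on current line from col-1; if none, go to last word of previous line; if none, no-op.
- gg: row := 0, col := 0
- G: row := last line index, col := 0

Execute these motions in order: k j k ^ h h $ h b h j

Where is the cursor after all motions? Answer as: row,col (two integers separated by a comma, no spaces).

After 1 (k): row=0 col=0 char='_'
After 2 (j): row=1 col=0 char='s'
After 3 (k): row=0 col=0 char='_'
After 4 (^): row=0 col=2 char='f'
After 5 (h): row=0 col=1 char='_'
After 6 (h): row=0 col=0 char='_'
After 7 ($): row=0 col=22 char='d'
After 8 (h): row=0 col=21 char='n'
After 9 (b): row=0 col=19 char='w'
After 10 (h): row=0 col=18 char='_'
After 11 (j): row=1 col=13 char='n'

Answer: 1,13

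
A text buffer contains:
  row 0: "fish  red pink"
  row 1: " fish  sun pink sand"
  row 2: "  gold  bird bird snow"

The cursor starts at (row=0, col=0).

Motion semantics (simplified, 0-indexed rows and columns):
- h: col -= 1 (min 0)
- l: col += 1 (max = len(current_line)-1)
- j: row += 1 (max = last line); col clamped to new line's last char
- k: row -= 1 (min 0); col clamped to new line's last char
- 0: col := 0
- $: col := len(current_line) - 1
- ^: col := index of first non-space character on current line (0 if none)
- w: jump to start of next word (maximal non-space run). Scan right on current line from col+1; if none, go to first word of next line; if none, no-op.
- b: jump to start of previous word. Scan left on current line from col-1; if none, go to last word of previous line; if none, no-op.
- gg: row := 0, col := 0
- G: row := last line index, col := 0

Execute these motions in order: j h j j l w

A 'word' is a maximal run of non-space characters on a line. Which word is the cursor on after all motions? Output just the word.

Answer: gold

Derivation:
After 1 (j): row=1 col=0 char='_'
After 2 (h): row=1 col=0 char='_'
After 3 (j): row=2 col=0 char='_'
After 4 (j): row=2 col=0 char='_'
After 5 (l): row=2 col=1 char='_'
After 6 (w): row=2 col=2 char='g'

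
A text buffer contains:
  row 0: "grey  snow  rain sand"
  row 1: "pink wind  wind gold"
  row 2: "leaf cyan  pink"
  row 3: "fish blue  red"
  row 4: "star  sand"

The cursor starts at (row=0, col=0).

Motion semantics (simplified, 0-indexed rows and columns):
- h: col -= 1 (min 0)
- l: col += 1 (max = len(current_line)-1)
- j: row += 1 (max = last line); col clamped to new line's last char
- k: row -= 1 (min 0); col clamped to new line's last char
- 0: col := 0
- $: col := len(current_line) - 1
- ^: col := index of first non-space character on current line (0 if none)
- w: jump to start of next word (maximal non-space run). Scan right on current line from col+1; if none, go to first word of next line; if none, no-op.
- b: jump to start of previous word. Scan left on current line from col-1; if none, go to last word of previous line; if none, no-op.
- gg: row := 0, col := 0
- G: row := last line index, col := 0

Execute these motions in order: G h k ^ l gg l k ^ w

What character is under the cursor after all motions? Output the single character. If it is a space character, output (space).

Answer: s

Derivation:
After 1 (G): row=4 col=0 char='s'
After 2 (h): row=4 col=0 char='s'
After 3 (k): row=3 col=0 char='f'
After 4 (^): row=3 col=0 char='f'
After 5 (l): row=3 col=1 char='i'
After 6 (gg): row=0 col=0 char='g'
After 7 (l): row=0 col=1 char='r'
After 8 (k): row=0 col=1 char='r'
After 9 (^): row=0 col=0 char='g'
After 10 (w): row=0 col=6 char='s'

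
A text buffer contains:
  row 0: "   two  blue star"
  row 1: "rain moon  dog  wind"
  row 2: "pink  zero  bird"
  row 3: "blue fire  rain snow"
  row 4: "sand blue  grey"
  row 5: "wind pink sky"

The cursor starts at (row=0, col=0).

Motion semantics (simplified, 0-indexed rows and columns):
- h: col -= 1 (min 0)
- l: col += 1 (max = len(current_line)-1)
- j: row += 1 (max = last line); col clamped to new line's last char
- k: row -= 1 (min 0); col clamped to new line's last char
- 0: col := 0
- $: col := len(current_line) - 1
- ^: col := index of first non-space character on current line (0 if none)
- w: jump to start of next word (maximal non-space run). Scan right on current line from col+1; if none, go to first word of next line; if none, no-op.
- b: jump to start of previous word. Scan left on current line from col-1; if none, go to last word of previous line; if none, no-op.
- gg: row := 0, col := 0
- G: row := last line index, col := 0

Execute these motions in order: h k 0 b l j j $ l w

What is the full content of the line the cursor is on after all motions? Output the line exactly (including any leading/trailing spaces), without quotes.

Answer: blue fire  rain snow

Derivation:
After 1 (h): row=0 col=0 char='_'
After 2 (k): row=0 col=0 char='_'
After 3 (0): row=0 col=0 char='_'
After 4 (b): row=0 col=0 char='_'
After 5 (l): row=0 col=1 char='_'
After 6 (j): row=1 col=1 char='a'
After 7 (j): row=2 col=1 char='i'
After 8 ($): row=2 col=15 char='d'
After 9 (l): row=2 col=15 char='d'
After 10 (w): row=3 col=0 char='b'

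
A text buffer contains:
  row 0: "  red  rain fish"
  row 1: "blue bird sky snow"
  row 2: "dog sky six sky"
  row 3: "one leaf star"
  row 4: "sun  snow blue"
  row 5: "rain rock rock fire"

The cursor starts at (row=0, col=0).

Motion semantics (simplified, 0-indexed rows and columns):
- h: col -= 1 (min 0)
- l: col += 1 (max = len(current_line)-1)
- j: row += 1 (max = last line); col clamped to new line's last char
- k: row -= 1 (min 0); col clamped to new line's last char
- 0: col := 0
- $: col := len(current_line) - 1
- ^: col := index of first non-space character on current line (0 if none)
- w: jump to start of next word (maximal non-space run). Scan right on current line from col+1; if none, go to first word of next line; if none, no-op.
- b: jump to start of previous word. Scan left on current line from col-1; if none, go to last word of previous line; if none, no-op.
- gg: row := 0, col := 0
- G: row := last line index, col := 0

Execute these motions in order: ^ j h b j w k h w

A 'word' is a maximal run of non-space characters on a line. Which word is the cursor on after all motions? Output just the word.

After 1 (^): row=0 col=2 char='r'
After 2 (j): row=1 col=2 char='u'
After 3 (h): row=1 col=1 char='l'
After 4 (b): row=1 col=0 char='b'
After 5 (j): row=2 col=0 char='d'
After 6 (w): row=2 col=4 char='s'
After 7 (k): row=1 col=4 char='_'
After 8 (h): row=1 col=3 char='e'
After 9 (w): row=1 col=5 char='b'

Answer: bird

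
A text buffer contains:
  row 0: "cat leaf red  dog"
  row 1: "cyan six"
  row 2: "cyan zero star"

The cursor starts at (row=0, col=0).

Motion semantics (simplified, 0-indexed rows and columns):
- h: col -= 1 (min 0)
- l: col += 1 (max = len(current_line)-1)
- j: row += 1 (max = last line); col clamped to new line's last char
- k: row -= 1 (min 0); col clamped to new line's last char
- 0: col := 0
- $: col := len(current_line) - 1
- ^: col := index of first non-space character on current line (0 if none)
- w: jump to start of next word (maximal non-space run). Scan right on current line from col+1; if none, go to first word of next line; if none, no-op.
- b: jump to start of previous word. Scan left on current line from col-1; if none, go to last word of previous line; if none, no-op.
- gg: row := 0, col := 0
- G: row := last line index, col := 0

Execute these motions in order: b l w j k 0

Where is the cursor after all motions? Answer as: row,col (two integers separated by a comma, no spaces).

After 1 (b): row=0 col=0 char='c'
After 2 (l): row=0 col=1 char='a'
After 3 (w): row=0 col=4 char='l'
After 4 (j): row=1 col=4 char='_'
After 5 (k): row=0 col=4 char='l'
After 6 (0): row=0 col=0 char='c'

Answer: 0,0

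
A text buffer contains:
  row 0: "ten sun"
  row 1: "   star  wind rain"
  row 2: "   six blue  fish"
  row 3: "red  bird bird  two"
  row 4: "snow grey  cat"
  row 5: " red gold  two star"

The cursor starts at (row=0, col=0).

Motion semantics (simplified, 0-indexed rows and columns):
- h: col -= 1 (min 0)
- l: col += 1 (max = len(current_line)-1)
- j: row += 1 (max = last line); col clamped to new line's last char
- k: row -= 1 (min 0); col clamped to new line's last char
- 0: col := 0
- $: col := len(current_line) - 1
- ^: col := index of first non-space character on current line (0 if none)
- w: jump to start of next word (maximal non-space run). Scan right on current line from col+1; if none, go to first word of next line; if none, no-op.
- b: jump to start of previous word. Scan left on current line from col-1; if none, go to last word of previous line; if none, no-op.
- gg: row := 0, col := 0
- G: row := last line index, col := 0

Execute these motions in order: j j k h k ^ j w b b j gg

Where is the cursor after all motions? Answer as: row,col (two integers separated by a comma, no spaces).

After 1 (j): row=1 col=0 char='_'
After 2 (j): row=2 col=0 char='_'
After 3 (k): row=1 col=0 char='_'
After 4 (h): row=1 col=0 char='_'
After 5 (k): row=0 col=0 char='t'
After 6 (^): row=0 col=0 char='t'
After 7 (j): row=1 col=0 char='_'
After 8 (w): row=1 col=3 char='s'
After 9 (b): row=0 col=4 char='s'
After 10 (b): row=0 col=0 char='t'
After 11 (j): row=1 col=0 char='_'
After 12 (gg): row=0 col=0 char='t'

Answer: 0,0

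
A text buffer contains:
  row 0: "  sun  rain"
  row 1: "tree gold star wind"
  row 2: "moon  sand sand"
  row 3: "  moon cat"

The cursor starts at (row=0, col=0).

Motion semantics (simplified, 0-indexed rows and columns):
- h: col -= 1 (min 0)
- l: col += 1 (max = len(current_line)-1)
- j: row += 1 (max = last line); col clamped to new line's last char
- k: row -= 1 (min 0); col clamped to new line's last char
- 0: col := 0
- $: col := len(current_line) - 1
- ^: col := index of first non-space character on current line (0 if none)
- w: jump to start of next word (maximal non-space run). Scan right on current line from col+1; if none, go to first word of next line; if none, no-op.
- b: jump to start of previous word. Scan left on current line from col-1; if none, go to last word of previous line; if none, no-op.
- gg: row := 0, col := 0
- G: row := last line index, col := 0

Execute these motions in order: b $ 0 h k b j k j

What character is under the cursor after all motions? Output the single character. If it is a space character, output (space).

Answer: t

Derivation:
After 1 (b): row=0 col=0 char='_'
After 2 ($): row=0 col=10 char='n'
After 3 (0): row=0 col=0 char='_'
After 4 (h): row=0 col=0 char='_'
After 5 (k): row=0 col=0 char='_'
After 6 (b): row=0 col=0 char='_'
After 7 (j): row=1 col=0 char='t'
After 8 (k): row=0 col=0 char='_'
After 9 (j): row=1 col=0 char='t'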